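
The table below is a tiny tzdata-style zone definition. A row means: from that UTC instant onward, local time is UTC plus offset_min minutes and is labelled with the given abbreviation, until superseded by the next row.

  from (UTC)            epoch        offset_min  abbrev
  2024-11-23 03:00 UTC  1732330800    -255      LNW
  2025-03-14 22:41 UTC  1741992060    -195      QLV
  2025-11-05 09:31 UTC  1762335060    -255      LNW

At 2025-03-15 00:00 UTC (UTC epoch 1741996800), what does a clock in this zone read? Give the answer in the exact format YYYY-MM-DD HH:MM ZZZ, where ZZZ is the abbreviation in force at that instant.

2025-03-14 20:45 QLV

Query: 2025-03-15 00:00 UTC
Rule 2/3 (QLV, -03:15): 2025-03-14 22:41 UTC ≤ query < 2025-11-05 09:31 UTC
0·60 + 0 - 195 = -195 min
-195 = -1·1440 + 1245; 1245 = 20·60 + 45 → 20:45, 2025-03-15 - 1 day = 2025-03-14
→ 2025-03-14 20:45 QLV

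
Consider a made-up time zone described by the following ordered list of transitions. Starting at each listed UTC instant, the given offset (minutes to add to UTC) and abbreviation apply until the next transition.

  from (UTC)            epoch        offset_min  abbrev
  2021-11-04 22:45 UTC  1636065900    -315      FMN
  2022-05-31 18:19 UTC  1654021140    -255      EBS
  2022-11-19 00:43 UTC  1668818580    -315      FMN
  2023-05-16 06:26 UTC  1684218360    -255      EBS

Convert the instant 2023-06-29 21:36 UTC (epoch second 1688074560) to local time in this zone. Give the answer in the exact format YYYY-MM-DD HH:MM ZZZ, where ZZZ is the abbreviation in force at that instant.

2023-06-29 17:21 EBS

Query: 2023-06-29 21:36 UTC
Rule 4/4 (EBS, -04:15): 2023-05-16 06:26 UTC ≤ query < +∞
21·60 + 36 - 255 = 1041 min
1041 = 0·1440 + 1041; 1041 = 17·60 + 21 → 17:21, same day
→ 2023-06-29 17:21 EBS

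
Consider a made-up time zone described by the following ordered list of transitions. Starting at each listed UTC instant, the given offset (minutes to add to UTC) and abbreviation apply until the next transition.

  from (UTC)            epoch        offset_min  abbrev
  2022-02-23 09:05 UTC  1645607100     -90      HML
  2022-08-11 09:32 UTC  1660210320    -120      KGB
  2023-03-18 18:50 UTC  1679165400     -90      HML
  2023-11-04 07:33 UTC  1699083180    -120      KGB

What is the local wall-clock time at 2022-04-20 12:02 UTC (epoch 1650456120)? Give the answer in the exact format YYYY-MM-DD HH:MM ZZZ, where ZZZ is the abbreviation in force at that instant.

Query: 2022-04-20 12:02 UTC
Rule 1/4 (HML, -01:30): 2022-02-23 09:05 UTC ≤ query < 2022-08-11 09:32 UTC
12·60 + 2 - 90 = 632 min
632 = 0·1440 + 632; 632 = 10·60 + 32 → 10:32, same day
→ 2022-04-20 10:32 HML

2022-04-20 10:32 HML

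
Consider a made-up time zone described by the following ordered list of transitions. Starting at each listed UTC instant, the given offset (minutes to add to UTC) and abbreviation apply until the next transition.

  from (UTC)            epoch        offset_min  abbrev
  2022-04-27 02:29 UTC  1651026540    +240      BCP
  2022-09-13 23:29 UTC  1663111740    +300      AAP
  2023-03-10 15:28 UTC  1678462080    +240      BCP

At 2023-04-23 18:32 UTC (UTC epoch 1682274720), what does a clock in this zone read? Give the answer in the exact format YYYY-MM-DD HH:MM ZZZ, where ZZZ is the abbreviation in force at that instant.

2023-04-23 22:32 BCP

Query: 2023-04-23 18:32 UTC
Rule 3/3 (BCP, +04:00): 2023-03-10 15:28 UTC ≤ query < +∞
18·60 + 32 + 240 = 1352 min
1352 = 0·1440 + 1352; 1352 = 22·60 + 32 → 22:32, same day
→ 2023-04-23 22:32 BCP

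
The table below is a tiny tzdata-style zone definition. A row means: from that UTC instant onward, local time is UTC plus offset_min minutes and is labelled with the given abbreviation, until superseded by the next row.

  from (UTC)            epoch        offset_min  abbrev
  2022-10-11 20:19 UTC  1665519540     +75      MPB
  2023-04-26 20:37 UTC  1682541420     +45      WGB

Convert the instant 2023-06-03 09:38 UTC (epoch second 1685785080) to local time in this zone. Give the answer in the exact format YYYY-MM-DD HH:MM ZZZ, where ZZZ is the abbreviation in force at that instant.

Query: 2023-06-03 09:38 UTC
Rule 2/2 (WGB, +00:45): 2023-04-26 20:37 UTC ≤ query < +∞
9·60 + 38 + 45 = 623 min
623 = 0·1440 + 623; 623 = 10·60 + 23 → 10:23, same day
→ 2023-06-03 10:23 WGB

2023-06-03 10:23 WGB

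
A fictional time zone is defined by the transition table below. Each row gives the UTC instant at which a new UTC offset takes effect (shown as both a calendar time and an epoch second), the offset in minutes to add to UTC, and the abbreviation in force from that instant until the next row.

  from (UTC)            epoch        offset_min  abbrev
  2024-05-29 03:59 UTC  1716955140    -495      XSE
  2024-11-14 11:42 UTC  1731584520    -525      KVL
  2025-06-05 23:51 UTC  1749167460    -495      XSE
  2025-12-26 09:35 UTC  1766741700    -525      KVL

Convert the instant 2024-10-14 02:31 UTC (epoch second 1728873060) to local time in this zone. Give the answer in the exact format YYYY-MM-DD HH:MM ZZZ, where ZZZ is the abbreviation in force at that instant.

Query: 2024-10-14 02:31 UTC
Rule 1/4 (XSE, -08:15): 2024-05-29 03:59 UTC ≤ query < 2024-11-14 11:42 UTC
2·60 + 31 - 495 = -344 min
-344 = -1·1440 + 1096; 1096 = 18·60 + 16 → 18:16, 2024-10-14 - 1 day = 2024-10-13
→ 2024-10-13 18:16 XSE

2024-10-13 18:16 XSE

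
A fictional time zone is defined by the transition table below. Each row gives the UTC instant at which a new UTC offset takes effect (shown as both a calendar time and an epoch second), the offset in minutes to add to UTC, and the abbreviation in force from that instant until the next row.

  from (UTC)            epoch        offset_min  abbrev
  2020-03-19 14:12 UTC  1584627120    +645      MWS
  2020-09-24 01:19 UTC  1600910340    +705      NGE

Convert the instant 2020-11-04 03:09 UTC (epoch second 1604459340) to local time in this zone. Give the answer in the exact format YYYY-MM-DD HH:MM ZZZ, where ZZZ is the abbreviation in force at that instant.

2020-11-04 14:54 NGE

Query: 2020-11-04 03:09 UTC
Rule 2/2 (NGE, +11:45): 2020-09-24 01:19 UTC ≤ query < +∞
3·60 + 9 + 705 = 894 min
894 = 0·1440 + 894; 894 = 14·60 + 54 → 14:54, same day
→ 2020-11-04 14:54 NGE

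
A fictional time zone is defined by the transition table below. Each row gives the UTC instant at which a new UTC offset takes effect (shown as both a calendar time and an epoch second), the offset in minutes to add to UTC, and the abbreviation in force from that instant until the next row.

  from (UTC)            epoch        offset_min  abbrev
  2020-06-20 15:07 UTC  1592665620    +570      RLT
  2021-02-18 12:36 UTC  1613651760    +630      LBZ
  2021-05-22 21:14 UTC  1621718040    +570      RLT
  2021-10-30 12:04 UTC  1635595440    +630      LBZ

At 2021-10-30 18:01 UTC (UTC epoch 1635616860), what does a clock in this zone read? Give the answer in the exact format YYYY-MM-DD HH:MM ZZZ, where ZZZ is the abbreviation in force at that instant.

2021-10-31 04:31 LBZ

Query: 2021-10-30 18:01 UTC
Rule 4/4 (LBZ, +10:30): 2021-10-30 12:04 UTC ≤ query < +∞
18·60 + 1 + 630 = 1711 min
1711 = 1·1440 + 271; 271 = 4·60 + 31 → 04:31, 2021-10-30 + 1 day = 2021-10-31
→ 2021-10-31 04:31 LBZ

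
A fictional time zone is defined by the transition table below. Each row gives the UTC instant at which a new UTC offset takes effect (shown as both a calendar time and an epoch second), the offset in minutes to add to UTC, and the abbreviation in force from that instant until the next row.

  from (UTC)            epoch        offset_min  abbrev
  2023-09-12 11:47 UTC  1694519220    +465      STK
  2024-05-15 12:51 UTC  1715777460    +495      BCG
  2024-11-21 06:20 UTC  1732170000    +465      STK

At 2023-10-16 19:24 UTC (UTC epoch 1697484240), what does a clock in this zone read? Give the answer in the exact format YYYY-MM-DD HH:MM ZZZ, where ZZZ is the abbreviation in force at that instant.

Query: 2023-10-16 19:24 UTC
Rule 1/3 (STK, +07:45): 2023-09-12 11:47 UTC ≤ query < 2024-05-15 12:51 UTC
19·60 + 24 + 465 = 1629 min
1629 = 1·1440 + 189; 189 = 3·60 + 9 → 03:09, 2023-10-16 + 1 day = 2023-10-17
→ 2023-10-17 03:09 STK

2023-10-17 03:09 STK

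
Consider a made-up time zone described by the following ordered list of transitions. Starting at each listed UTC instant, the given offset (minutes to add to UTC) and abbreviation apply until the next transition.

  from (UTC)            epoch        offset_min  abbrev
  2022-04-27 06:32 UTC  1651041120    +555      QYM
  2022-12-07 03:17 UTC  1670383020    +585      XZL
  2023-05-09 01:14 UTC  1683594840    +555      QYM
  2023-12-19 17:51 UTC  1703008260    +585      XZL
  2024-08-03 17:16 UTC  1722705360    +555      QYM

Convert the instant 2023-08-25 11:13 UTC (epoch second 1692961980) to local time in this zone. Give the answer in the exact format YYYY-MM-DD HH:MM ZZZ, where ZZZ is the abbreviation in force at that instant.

Query: 2023-08-25 11:13 UTC
Rule 3/5 (QYM, +09:15): 2023-05-09 01:14 UTC ≤ query < 2023-12-19 17:51 UTC
11·60 + 13 + 555 = 1228 min
1228 = 0·1440 + 1228; 1228 = 20·60 + 28 → 20:28, same day
→ 2023-08-25 20:28 QYM

2023-08-25 20:28 QYM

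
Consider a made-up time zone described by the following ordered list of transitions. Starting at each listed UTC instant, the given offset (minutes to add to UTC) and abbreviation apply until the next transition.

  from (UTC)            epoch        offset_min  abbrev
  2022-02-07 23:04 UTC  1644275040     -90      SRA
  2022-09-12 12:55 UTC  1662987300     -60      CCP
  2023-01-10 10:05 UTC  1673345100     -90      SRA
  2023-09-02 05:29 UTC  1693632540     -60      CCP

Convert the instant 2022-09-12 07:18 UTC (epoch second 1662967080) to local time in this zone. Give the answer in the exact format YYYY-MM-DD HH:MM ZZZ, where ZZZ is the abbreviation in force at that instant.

Query: 2022-09-12 07:18 UTC
Rule 1/4 (SRA, -01:30): 2022-02-07 23:04 UTC ≤ query < 2022-09-12 12:55 UTC
7·60 + 18 - 90 = 348 min
348 = 0·1440 + 348; 348 = 5·60 + 48 → 05:48, same day
→ 2022-09-12 05:48 SRA

2022-09-12 05:48 SRA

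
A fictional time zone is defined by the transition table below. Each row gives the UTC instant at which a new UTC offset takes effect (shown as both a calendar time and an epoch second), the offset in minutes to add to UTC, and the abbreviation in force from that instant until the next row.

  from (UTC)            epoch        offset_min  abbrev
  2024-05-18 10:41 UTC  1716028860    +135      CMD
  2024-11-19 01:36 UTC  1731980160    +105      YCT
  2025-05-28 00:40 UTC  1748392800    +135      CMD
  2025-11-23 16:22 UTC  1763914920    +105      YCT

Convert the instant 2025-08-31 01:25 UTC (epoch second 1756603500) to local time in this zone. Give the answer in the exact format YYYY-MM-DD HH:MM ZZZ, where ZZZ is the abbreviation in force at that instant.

2025-08-31 03:40 CMD

Query: 2025-08-31 01:25 UTC
Rule 3/4 (CMD, +02:15): 2025-05-28 00:40 UTC ≤ query < 2025-11-23 16:22 UTC
1·60 + 25 + 135 = 220 min
220 = 0·1440 + 220; 220 = 3·60 + 40 → 03:40, same day
→ 2025-08-31 03:40 CMD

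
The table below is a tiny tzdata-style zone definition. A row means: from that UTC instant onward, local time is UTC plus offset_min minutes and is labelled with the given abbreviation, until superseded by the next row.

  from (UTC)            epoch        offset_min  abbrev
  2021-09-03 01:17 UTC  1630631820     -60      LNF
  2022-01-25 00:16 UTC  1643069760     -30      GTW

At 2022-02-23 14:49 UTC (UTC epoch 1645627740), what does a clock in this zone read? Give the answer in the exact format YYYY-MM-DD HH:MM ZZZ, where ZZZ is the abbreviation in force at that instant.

2022-02-23 14:19 GTW

Query: 2022-02-23 14:49 UTC
Rule 2/2 (GTW, -00:30): 2022-01-25 00:16 UTC ≤ query < +∞
14·60 + 49 - 30 = 859 min
859 = 0·1440 + 859; 859 = 14·60 + 19 → 14:19, same day
→ 2022-02-23 14:19 GTW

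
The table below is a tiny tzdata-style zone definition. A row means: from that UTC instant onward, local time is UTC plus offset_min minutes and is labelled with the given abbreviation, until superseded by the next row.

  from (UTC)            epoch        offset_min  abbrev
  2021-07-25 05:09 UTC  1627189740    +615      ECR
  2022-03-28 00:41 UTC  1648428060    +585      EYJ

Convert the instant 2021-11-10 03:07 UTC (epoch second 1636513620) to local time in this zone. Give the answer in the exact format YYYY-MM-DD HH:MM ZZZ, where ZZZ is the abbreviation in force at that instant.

2021-11-10 13:22 ECR

Query: 2021-11-10 03:07 UTC
Rule 1/2 (ECR, +10:15): 2021-07-25 05:09 UTC ≤ query < 2022-03-28 00:41 UTC
3·60 + 7 + 615 = 802 min
802 = 0·1440 + 802; 802 = 13·60 + 22 → 13:22, same day
→ 2021-11-10 13:22 ECR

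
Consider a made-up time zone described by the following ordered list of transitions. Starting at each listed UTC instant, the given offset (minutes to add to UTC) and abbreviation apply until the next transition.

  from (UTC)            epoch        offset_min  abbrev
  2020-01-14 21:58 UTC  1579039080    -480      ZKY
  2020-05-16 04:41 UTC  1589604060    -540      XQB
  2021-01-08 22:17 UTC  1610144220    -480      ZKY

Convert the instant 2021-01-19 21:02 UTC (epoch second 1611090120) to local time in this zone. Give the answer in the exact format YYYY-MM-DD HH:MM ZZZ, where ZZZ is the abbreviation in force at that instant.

2021-01-19 13:02 ZKY

Query: 2021-01-19 21:02 UTC
Rule 3/3 (ZKY, -08:00): 2021-01-08 22:17 UTC ≤ query < +∞
21·60 + 2 - 480 = 782 min
782 = 0·1440 + 782; 782 = 13·60 + 2 → 13:02, same day
→ 2021-01-19 13:02 ZKY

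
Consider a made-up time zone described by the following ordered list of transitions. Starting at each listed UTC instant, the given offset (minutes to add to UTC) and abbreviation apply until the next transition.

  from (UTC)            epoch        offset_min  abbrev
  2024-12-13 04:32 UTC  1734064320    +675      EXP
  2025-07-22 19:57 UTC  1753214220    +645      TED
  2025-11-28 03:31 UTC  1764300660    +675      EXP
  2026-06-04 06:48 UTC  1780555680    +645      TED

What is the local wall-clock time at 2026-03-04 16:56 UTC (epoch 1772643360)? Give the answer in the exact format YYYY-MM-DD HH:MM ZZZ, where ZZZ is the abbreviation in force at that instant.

2026-03-05 04:11 EXP

Query: 2026-03-04 16:56 UTC
Rule 3/4 (EXP, +11:15): 2025-11-28 03:31 UTC ≤ query < 2026-06-04 06:48 UTC
16·60 + 56 + 675 = 1691 min
1691 = 1·1440 + 251; 251 = 4·60 + 11 → 04:11, 2026-03-04 + 1 day = 2026-03-05
→ 2026-03-05 04:11 EXP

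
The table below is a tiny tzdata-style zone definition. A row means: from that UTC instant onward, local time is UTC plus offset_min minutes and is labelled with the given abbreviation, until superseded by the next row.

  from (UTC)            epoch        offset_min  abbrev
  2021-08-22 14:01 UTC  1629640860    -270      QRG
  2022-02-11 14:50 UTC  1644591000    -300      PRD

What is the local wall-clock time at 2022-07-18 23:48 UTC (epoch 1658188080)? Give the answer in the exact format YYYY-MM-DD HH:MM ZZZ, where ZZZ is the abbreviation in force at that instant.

Query: 2022-07-18 23:48 UTC
Rule 2/2 (PRD, -05:00): 2022-02-11 14:50 UTC ≤ query < +∞
23·60 + 48 - 300 = 1128 min
1128 = 0·1440 + 1128; 1128 = 18·60 + 48 → 18:48, same day
→ 2022-07-18 18:48 PRD

2022-07-18 18:48 PRD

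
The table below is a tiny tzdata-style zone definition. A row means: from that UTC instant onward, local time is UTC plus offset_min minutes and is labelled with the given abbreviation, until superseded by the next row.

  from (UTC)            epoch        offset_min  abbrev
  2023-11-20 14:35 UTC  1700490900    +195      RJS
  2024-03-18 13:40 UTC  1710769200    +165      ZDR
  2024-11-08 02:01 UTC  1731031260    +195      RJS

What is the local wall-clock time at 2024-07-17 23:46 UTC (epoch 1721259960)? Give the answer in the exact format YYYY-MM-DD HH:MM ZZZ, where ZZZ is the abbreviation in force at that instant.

Query: 2024-07-17 23:46 UTC
Rule 2/3 (ZDR, +02:45): 2024-03-18 13:40 UTC ≤ query < 2024-11-08 02:01 UTC
23·60 + 46 + 165 = 1591 min
1591 = 1·1440 + 151; 151 = 2·60 + 31 → 02:31, 2024-07-17 + 1 day = 2024-07-18
→ 2024-07-18 02:31 ZDR

2024-07-18 02:31 ZDR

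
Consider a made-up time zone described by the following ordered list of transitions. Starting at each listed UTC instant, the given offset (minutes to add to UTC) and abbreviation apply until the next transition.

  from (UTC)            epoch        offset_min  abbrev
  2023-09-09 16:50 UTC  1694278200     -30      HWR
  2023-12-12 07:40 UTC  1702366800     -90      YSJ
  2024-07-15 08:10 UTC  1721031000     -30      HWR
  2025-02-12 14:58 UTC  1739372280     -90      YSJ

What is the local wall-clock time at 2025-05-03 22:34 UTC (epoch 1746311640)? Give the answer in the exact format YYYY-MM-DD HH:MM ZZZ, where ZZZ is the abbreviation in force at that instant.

2025-05-03 21:04 YSJ

Query: 2025-05-03 22:34 UTC
Rule 4/4 (YSJ, -01:30): 2025-02-12 14:58 UTC ≤ query < +∞
22·60 + 34 - 90 = 1264 min
1264 = 0·1440 + 1264; 1264 = 21·60 + 4 → 21:04, same day
→ 2025-05-03 21:04 YSJ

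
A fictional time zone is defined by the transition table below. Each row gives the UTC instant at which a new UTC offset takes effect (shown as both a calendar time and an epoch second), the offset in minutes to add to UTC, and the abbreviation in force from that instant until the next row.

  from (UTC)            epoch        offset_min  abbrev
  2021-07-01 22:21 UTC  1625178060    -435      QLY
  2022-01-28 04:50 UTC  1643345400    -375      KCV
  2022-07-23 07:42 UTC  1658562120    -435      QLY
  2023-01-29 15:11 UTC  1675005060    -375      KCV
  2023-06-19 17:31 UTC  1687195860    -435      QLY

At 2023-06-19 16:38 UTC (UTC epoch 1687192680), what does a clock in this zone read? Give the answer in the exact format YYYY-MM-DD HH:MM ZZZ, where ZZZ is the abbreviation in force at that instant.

Query: 2023-06-19 16:38 UTC
Rule 4/5 (KCV, -06:15): 2023-01-29 15:11 UTC ≤ query < 2023-06-19 17:31 UTC
16·60 + 38 - 375 = 623 min
623 = 0·1440 + 623; 623 = 10·60 + 23 → 10:23, same day
→ 2023-06-19 10:23 KCV

2023-06-19 10:23 KCV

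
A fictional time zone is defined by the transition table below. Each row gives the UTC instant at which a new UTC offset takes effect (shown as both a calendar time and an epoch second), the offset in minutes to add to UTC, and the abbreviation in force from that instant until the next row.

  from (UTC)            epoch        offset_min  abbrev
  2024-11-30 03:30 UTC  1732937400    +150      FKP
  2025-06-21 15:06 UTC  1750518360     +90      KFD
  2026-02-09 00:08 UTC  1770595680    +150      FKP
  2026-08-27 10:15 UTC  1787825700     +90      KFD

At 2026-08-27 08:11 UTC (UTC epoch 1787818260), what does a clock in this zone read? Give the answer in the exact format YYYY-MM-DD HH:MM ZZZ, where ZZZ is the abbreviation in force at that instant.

2026-08-27 10:41 FKP

Query: 2026-08-27 08:11 UTC
Rule 3/4 (FKP, +02:30): 2026-02-09 00:08 UTC ≤ query < 2026-08-27 10:15 UTC
8·60 + 11 + 150 = 641 min
641 = 0·1440 + 641; 641 = 10·60 + 41 → 10:41, same day
→ 2026-08-27 10:41 FKP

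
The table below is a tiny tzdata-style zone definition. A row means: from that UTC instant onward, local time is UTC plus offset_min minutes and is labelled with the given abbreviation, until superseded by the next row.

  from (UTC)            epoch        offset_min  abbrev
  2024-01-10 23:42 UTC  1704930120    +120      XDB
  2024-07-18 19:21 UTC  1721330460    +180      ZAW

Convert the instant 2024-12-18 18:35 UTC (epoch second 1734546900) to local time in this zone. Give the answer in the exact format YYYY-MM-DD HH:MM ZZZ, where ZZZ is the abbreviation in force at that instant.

Query: 2024-12-18 18:35 UTC
Rule 2/2 (ZAW, +03:00): 2024-07-18 19:21 UTC ≤ query < +∞
18·60 + 35 + 180 = 1295 min
1295 = 0·1440 + 1295; 1295 = 21·60 + 35 → 21:35, same day
→ 2024-12-18 21:35 ZAW

2024-12-18 21:35 ZAW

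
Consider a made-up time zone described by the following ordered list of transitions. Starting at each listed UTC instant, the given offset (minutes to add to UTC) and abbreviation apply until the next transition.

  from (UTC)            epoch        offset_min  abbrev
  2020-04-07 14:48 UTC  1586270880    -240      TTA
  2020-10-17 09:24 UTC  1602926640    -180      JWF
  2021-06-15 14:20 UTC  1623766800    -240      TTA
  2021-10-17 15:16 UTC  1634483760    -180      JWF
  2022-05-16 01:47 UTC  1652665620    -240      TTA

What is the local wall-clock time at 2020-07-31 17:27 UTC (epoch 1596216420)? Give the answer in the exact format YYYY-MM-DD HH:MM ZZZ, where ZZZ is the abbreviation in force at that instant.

2020-07-31 13:27 TTA

Query: 2020-07-31 17:27 UTC
Rule 1/5 (TTA, -04:00): 2020-04-07 14:48 UTC ≤ query < 2020-10-17 09:24 UTC
17·60 + 27 - 240 = 807 min
807 = 0·1440 + 807; 807 = 13·60 + 27 → 13:27, same day
→ 2020-07-31 13:27 TTA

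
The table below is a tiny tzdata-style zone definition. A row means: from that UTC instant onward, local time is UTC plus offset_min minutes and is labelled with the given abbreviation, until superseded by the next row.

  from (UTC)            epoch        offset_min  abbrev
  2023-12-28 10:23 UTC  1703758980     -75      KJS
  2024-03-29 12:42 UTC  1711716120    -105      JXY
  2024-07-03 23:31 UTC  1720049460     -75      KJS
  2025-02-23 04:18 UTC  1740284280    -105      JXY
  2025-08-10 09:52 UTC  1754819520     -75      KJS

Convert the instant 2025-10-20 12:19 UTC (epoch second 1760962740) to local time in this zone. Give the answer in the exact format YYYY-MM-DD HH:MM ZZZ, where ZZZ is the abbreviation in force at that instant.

2025-10-20 11:04 KJS

Query: 2025-10-20 12:19 UTC
Rule 5/5 (KJS, -01:15): 2025-08-10 09:52 UTC ≤ query < +∞
12·60 + 19 - 75 = 664 min
664 = 0·1440 + 664; 664 = 11·60 + 4 → 11:04, same day
→ 2025-10-20 11:04 KJS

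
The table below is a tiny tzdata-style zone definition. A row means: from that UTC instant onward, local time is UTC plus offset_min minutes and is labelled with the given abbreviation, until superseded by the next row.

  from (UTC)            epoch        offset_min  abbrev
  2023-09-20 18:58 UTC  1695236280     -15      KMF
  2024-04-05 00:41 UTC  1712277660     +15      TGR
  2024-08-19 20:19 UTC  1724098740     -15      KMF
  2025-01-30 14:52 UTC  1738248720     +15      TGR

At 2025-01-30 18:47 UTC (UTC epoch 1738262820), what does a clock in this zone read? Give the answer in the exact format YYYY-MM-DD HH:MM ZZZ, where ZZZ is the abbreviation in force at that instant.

2025-01-30 19:02 TGR

Query: 2025-01-30 18:47 UTC
Rule 4/4 (TGR, +00:15): 2025-01-30 14:52 UTC ≤ query < +∞
18·60 + 47 + 15 = 1142 min
1142 = 0·1440 + 1142; 1142 = 19·60 + 2 → 19:02, same day
→ 2025-01-30 19:02 TGR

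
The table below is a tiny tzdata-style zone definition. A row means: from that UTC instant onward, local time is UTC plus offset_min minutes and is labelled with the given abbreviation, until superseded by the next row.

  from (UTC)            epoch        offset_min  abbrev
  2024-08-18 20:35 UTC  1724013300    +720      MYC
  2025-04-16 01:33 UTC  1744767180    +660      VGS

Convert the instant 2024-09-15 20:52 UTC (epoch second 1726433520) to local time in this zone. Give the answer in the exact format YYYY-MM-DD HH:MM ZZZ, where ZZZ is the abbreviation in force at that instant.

2024-09-16 08:52 MYC

Query: 2024-09-15 20:52 UTC
Rule 1/2 (MYC, +12:00): 2024-08-18 20:35 UTC ≤ query < 2025-04-16 01:33 UTC
20·60 + 52 + 720 = 1972 min
1972 = 1·1440 + 532; 532 = 8·60 + 52 → 08:52, 2024-09-15 + 1 day = 2024-09-16
→ 2024-09-16 08:52 MYC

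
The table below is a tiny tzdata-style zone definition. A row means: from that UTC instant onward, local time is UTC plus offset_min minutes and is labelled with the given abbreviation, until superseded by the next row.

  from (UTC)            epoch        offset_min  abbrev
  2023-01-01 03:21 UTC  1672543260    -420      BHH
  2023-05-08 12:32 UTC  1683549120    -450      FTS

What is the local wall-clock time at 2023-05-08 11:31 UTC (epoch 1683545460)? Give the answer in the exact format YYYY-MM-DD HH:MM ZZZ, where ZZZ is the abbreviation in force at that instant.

2023-05-08 04:31 BHH

Query: 2023-05-08 11:31 UTC
Rule 1/2 (BHH, -07:00): 2023-01-01 03:21 UTC ≤ query < 2023-05-08 12:32 UTC
11·60 + 31 - 420 = 271 min
271 = 0·1440 + 271; 271 = 4·60 + 31 → 04:31, same day
→ 2023-05-08 04:31 BHH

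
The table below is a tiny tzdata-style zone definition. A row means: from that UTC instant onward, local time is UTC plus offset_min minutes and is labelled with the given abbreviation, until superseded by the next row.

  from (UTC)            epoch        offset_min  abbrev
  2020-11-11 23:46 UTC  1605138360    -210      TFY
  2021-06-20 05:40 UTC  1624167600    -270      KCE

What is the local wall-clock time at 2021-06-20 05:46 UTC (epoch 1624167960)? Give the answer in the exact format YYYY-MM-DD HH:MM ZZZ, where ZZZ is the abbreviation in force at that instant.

Query: 2021-06-20 05:46 UTC
Rule 2/2 (KCE, -04:30): 2021-06-20 05:40 UTC ≤ query < +∞
5·60 + 46 - 270 = 76 min
76 = 0·1440 + 76; 76 = 1·60 + 16 → 01:16, same day
→ 2021-06-20 01:16 KCE

2021-06-20 01:16 KCE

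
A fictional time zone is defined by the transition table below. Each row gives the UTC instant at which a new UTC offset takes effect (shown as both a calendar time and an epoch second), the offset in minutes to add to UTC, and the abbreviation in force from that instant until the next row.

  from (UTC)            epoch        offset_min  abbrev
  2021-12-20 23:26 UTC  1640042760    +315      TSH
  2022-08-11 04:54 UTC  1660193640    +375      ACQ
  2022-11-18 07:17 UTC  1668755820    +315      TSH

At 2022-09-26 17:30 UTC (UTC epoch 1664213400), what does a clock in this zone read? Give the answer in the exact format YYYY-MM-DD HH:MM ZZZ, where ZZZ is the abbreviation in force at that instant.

2022-09-26 23:45 ACQ

Query: 2022-09-26 17:30 UTC
Rule 2/3 (ACQ, +06:15): 2022-08-11 04:54 UTC ≤ query < 2022-11-18 07:17 UTC
17·60 + 30 + 375 = 1425 min
1425 = 0·1440 + 1425; 1425 = 23·60 + 45 → 23:45, same day
→ 2022-09-26 23:45 ACQ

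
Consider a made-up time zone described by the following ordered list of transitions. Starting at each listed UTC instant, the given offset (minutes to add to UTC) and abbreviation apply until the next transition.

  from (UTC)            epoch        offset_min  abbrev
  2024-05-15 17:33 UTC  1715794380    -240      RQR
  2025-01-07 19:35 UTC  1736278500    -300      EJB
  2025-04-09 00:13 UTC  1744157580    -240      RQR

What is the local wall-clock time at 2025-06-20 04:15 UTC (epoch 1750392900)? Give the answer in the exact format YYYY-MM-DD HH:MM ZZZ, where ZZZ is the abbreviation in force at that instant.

Query: 2025-06-20 04:15 UTC
Rule 3/3 (RQR, -04:00): 2025-04-09 00:13 UTC ≤ query < +∞
4·60 + 15 - 240 = 15 min
15 = 0·1440 + 15; 15 = 0·60 + 15 → 00:15, same day
→ 2025-06-20 00:15 RQR

2025-06-20 00:15 RQR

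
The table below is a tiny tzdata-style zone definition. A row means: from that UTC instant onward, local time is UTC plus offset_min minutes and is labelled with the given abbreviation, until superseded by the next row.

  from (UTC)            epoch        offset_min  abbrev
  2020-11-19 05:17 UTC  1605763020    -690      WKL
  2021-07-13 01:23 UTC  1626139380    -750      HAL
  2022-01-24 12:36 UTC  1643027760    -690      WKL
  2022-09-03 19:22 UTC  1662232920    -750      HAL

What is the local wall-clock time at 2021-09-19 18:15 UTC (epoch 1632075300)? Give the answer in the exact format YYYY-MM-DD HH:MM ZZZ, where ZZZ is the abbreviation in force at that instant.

2021-09-19 05:45 HAL

Query: 2021-09-19 18:15 UTC
Rule 2/4 (HAL, -12:30): 2021-07-13 01:23 UTC ≤ query < 2022-01-24 12:36 UTC
18·60 + 15 - 750 = 345 min
345 = 0·1440 + 345; 345 = 5·60 + 45 → 05:45, same day
→ 2021-09-19 05:45 HAL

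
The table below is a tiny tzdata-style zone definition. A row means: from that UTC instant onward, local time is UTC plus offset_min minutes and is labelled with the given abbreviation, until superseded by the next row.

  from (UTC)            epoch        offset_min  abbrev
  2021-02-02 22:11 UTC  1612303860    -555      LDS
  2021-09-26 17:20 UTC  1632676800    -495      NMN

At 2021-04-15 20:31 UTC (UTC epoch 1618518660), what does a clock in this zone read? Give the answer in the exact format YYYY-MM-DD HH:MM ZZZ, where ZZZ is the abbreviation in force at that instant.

2021-04-15 11:16 LDS

Query: 2021-04-15 20:31 UTC
Rule 1/2 (LDS, -09:15): 2021-02-02 22:11 UTC ≤ query < 2021-09-26 17:20 UTC
20·60 + 31 - 555 = 676 min
676 = 0·1440 + 676; 676 = 11·60 + 16 → 11:16, same day
→ 2021-04-15 11:16 LDS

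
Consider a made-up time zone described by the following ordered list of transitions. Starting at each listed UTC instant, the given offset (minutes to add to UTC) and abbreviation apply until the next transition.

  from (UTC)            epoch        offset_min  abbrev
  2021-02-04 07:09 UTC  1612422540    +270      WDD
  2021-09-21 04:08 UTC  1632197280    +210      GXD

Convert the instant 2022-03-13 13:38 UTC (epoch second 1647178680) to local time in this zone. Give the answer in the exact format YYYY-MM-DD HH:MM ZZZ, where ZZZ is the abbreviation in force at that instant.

2022-03-13 17:08 GXD

Query: 2022-03-13 13:38 UTC
Rule 2/2 (GXD, +03:30): 2021-09-21 04:08 UTC ≤ query < +∞
13·60 + 38 + 210 = 1028 min
1028 = 0·1440 + 1028; 1028 = 17·60 + 8 → 17:08, same day
→ 2022-03-13 17:08 GXD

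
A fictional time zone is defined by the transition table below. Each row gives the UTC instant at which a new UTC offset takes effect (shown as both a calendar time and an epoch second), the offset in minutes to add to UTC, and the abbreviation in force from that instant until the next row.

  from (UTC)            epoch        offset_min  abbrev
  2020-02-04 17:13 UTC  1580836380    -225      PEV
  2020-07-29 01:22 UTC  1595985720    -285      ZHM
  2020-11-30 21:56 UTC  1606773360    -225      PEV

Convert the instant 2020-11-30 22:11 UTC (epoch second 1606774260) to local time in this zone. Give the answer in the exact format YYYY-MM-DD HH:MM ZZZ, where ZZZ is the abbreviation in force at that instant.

Query: 2020-11-30 22:11 UTC
Rule 3/3 (PEV, -03:45): 2020-11-30 21:56 UTC ≤ query < +∞
22·60 + 11 - 225 = 1106 min
1106 = 0·1440 + 1106; 1106 = 18·60 + 26 → 18:26, same day
→ 2020-11-30 18:26 PEV

2020-11-30 18:26 PEV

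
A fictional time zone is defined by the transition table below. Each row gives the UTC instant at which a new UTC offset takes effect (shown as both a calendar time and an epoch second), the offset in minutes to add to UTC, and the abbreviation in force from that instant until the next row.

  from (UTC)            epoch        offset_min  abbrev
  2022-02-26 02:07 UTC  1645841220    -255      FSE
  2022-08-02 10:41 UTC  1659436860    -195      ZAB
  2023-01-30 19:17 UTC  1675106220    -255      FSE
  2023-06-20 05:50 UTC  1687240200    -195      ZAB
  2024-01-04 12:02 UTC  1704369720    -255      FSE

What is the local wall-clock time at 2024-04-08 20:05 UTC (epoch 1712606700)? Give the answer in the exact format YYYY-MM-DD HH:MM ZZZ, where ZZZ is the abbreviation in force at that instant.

2024-04-08 15:50 FSE

Query: 2024-04-08 20:05 UTC
Rule 5/5 (FSE, -04:15): 2024-01-04 12:02 UTC ≤ query < +∞
20·60 + 5 - 255 = 950 min
950 = 0·1440 + 950; 950 = 15·60 + 50 → 15:50, same day
→ 2024-04-08 15:50 FSE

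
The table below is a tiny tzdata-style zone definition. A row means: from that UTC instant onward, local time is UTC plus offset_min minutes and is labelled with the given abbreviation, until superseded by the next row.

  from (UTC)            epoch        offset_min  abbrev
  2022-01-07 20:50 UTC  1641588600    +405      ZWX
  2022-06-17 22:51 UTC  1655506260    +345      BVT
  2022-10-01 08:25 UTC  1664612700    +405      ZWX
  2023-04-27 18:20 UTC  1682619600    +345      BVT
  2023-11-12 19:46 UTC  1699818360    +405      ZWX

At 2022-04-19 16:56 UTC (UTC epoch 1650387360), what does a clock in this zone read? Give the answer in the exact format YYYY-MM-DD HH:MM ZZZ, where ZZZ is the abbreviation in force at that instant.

Query: 2022-04-19 16:56 UTC
Rule 1/5 (ZWX, +06:45): 2022-01-07 20:50 UTC ≤ query < 2022-06-17 22:51 UTC
16·60 + 56 + 405 = 1421 min
1421 = 0·1440 + 1421; 1421 = 23·60 + 41 → 23:41, same day
→ 2022-04-19 23:41 ZWX

2022-04-19 23:41 ZWX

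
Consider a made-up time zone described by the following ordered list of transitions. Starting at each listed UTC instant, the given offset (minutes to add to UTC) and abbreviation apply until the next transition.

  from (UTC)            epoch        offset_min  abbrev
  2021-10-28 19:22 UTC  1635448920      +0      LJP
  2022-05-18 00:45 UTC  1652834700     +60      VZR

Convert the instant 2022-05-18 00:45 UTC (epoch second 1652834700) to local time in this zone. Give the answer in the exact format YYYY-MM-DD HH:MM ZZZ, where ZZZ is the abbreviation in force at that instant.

Query: 2022-05-18 00:45 UTC
Rule 2/2 (VZR, +01:00): 2022-05-18 00:45 UTC ≤ query < +∞
0·60 + 45 + 60 = 105 min
105 = 0·1440 + 105; 105 = 1·60 + 45 → 01:45, same day
→ 2022-05-18 01:45 VZR

2022-05-18 01:45 VZR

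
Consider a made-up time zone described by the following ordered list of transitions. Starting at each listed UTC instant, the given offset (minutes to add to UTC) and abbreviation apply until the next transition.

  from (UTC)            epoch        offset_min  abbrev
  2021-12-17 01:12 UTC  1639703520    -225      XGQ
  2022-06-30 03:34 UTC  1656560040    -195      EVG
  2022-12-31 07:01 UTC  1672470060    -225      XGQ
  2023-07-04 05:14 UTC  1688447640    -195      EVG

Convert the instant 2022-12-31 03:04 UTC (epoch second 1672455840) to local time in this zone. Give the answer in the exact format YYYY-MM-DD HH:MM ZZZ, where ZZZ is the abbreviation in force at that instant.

2022-12-30 23:49 EVG

Query: 2022-12-31 03:04 UTC
Rule 2/4 (EVG, -03:15): 2022-06-30 03:34 UTC ≤ query < 2022-12-31 07:01 UTC
3·60 + 4 - 195 = -11 min
-11 = -1·1440 + 1429; 1429 = 23·60 + 49 → 23:49, 2022-12-31 - 1 day = 2022-12-30
→ 2022-12-30 23:49 EVG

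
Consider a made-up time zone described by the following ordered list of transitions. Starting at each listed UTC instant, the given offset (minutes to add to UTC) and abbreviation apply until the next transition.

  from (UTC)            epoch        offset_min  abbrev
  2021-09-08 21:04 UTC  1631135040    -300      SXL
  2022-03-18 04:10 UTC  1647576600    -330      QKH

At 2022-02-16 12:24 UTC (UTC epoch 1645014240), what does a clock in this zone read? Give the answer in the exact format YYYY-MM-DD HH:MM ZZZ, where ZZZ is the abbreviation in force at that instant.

Query: 2022-02-16 12:24 UTC
Rule 1/2 (SXL, -05:00): 2021-09-08 21:04 UTC ≤ query < 2022-03-18 04:10 UTC
12·60 + 24 - 300 = 444 min
444 = 0·1440 + 444; 444 = 7·60 + 24 → 07:24, same day
→ 2022-02-16 07:24 SXL

2022-02-16 07:24 SXL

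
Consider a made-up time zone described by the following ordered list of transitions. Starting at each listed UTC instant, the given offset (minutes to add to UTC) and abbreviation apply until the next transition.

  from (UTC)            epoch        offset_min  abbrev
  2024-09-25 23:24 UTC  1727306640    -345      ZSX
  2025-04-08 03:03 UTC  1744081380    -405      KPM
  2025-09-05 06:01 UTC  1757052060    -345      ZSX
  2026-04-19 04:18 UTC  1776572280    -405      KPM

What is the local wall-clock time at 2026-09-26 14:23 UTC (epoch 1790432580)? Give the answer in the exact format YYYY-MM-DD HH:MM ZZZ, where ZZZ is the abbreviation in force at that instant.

2026-09-26 07:38 KPM

Query: 2026-09-26 14:23 UTC
Rule 4/4 (KPM, -06:45): 2026-04-19 04:18 UTC ≤ query < +∞
14·60 + 23 - 405 = 458 min
458 = 0·1440 + 458; 458 = 7·60 + 38 → 07:38, same day
→ 2026-09-26 07:38 KPM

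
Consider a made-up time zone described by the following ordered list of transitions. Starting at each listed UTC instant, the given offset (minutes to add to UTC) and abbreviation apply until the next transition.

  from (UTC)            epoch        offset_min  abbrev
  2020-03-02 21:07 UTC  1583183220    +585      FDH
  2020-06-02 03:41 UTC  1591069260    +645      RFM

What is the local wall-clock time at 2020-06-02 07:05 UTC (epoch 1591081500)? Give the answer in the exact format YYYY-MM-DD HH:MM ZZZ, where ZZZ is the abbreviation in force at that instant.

2020-06-02 17:50 RFM

Query: 2020-06-02 07:05 UTC
Rule 2/2 (RFM, +10:45): 2020-06-02 03:41 UTC ≤ query < +∞
7·60 + 5 + 645 = 1070 min
1070 = 0·1440 + 1070; 1070 = 17·60 + 50 → 17:50, same day
→ 2020-06-02 17:50 RFM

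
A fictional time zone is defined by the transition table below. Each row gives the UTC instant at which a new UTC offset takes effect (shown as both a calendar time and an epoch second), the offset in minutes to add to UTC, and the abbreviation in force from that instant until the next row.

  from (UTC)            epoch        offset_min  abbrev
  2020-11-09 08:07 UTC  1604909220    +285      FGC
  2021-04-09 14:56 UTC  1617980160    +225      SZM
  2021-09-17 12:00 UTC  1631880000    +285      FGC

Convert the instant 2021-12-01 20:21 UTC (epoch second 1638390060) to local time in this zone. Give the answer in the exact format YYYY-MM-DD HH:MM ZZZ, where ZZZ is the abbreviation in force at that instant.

2021-12-02 01:06 FGC

Query: 2021-12-01 20:21 UTC
Rule 3/3 (FGC, +04:45): 2021-09-17 12:00 UTC ≤ query < +∞
20·60 + 21 + 285 = 1506 min
1506 = 1·1440 + 66; 66 = 1·60 + 6 → 01:06, 2021-12-01 + 1 day = 2021-12-02
→ 2021-12-02 01:06 FGC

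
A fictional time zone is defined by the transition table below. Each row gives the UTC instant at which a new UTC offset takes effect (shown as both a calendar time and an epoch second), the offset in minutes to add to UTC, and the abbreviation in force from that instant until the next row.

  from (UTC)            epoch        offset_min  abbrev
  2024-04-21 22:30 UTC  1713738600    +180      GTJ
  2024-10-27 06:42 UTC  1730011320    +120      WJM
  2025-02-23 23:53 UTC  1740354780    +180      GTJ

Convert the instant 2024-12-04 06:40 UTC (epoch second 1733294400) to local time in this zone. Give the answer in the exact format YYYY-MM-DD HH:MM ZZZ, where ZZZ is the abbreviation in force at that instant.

2024-12-04 08:40 WJM

Query: 2024-12-04 06:40 UTC
Rule 2/3 (WJM, +02:00): 2024-10-27 06:42 UTC ≤ query < 2025-02-23 23:53 UTC
6·60 + 40 + 120 = 520 min
520 = 0·1440 + 520; 520 = 8·60 + 40 → 08:40, same day
→ 2024-12-04 08:40 WJM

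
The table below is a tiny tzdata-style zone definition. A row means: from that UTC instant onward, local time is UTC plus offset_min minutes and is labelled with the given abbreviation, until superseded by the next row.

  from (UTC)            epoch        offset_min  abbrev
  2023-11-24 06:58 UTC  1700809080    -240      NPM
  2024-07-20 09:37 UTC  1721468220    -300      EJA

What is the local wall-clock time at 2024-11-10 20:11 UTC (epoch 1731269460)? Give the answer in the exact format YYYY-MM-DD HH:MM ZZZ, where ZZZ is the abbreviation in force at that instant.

Query: 2024-11-10 20:11 UTC
Rule 2/2 (EJA, -05:00): 2024-07-20 09:37 UTC ≤ query < +∞
20·60 + 11 - 300 = 911 min
911 = 0·1440 + 911; 911 = 15·60 + 11 → 15:11, same day
→ 2024-11-10 15:11 EJA

2024-11-10 15:11 EJA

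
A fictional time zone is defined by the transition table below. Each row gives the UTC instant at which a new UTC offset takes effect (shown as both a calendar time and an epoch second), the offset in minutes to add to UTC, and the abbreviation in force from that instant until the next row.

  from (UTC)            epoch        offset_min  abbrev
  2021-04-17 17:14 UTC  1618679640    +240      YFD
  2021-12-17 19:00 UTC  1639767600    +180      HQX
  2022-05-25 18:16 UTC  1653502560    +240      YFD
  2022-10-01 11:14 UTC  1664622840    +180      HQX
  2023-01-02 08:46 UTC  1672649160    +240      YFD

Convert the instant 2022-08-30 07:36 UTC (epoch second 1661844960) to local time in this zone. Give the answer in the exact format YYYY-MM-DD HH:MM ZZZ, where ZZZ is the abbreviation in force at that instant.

Query: 2022-08-30 07:36 UTC
Rule 3/5 (YFD, +04:00): 2022-05-25 18:16 UTC ≤ query < 2022-10-01 11:14 UTC
7·60 + 36 + 240 = 696 min
696 = 0·1440 + 696; 696 = 11·60 + 36 → 11:36, same day
→ 2022-08-30 11:36 YFD

2022-08-30 11:36 YFD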